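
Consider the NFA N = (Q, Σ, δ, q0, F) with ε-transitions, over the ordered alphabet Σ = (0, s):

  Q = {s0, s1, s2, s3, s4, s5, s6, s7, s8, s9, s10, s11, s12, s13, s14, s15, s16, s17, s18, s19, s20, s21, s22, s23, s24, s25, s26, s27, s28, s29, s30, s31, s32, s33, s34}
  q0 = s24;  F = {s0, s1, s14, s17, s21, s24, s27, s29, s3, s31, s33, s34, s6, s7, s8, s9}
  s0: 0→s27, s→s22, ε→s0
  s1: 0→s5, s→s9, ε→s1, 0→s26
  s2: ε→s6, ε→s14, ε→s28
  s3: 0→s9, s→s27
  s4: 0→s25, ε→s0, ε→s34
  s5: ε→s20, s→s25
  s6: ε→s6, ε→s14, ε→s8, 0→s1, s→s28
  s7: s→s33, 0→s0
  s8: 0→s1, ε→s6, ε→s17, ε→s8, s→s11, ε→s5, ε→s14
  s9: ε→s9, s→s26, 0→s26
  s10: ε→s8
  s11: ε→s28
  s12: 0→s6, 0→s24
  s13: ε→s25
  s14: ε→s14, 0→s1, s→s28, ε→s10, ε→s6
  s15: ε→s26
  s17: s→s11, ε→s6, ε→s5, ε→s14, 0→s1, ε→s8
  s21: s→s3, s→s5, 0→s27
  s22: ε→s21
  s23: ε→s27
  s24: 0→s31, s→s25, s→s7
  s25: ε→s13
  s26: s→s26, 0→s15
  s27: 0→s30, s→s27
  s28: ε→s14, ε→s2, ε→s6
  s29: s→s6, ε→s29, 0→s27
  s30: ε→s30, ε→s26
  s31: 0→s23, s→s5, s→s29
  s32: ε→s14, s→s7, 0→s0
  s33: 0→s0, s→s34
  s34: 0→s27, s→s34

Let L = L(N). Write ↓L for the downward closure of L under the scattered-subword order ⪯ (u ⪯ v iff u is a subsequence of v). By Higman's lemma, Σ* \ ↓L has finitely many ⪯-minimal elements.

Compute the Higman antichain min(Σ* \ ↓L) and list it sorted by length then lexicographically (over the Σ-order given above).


min(Σ*\↓L) = [000, sss00, 0ss0ss, s0ss0s, s0sss0].

|Q|=35, |F|=16, |δ|=82 (38 ε).
min D↑ (14 st, q0=0, F={7}): 0:0→1,s→2 1:0→3,s→4 2:0→5,s→6 3:0→7,s→3 4:0→3,s→8 5:0→3,s→9 6:0→5,s→10 7:0→7,s→7 8:0→11,s→8 9:0→3,s→12 10:0→3,s→10 11:0→7,s→13 12:0→13,s→3 13:0→7,s→7 [Hopcroft].
'000': run [29, 25, 11, 7] end={s13,s15,s20,s25,s26,s30,s5} ∉↓L; 3/3 deletions ∈↓L.
'sss00': |S_i|=[29, 26, 24, 22, 10, 7] end={s13,s15,s20,s25,s26,s30,s5} — reject; 5/5 single-dels accept.
'0ss0ss': run [29, 25, 22, 19, 9, 5, 2] end={s15,s26} rej; 6/6 single-dels accept.
's0ss0s': |S_i|=[29, 26, 14, 12, 10, 4, 2] end={s15,s26} rej; 6/6 del acc.
's0sss0': N↓-sim [29, 26, 14, 12, 10, 6, 3] end={s15,s26,s30} — reject; 6/6 single-dels accept.
5 minimals (antichain).


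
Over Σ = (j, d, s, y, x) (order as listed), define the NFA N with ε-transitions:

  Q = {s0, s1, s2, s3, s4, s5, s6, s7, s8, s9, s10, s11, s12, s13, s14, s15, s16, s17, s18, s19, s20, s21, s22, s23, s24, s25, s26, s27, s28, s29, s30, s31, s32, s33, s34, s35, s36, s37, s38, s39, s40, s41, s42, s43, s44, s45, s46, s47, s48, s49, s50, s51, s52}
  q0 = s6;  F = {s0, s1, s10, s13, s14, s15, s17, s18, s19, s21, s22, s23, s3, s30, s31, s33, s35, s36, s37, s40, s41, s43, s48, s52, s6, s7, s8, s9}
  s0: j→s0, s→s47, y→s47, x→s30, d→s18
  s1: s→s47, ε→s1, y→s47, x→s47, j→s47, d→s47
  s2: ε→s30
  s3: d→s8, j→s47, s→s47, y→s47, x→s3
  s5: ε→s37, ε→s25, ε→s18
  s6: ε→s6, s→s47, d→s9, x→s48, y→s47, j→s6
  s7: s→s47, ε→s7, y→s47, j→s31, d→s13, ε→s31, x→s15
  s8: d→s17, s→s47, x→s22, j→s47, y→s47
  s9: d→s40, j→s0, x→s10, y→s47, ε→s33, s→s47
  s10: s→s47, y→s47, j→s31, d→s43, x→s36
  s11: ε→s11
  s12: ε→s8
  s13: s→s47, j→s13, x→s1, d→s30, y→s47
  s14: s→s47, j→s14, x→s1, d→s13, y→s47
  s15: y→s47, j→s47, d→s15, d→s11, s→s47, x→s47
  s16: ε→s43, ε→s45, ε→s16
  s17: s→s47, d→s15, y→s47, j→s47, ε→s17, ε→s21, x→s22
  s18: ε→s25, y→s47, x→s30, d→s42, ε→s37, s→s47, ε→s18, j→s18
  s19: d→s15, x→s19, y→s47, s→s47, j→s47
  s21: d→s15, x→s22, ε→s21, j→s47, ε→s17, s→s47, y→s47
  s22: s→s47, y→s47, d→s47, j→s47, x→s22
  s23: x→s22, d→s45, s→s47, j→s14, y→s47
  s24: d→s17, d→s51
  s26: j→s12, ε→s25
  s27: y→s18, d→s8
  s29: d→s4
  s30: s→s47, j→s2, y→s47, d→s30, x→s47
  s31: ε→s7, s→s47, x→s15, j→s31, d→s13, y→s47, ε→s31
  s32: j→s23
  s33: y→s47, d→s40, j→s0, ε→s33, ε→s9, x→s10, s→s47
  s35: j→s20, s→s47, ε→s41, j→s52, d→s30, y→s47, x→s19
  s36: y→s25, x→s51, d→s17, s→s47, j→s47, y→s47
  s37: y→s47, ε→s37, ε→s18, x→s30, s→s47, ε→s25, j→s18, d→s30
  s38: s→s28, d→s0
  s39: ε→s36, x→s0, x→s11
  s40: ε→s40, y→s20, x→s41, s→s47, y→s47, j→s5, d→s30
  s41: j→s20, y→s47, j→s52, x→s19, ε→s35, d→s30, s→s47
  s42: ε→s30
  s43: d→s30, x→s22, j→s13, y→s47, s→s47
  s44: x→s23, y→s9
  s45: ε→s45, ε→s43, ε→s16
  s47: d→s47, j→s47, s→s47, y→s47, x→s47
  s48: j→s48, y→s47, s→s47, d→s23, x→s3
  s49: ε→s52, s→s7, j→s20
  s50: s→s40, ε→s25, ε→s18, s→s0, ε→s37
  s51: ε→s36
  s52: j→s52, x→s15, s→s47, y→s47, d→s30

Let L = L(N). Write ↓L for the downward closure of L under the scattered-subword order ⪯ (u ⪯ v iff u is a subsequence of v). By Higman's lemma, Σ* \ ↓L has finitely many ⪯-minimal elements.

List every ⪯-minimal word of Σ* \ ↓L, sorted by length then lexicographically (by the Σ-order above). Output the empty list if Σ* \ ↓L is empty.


|Q|=53, |F|=28, |δ|=209 (42 ε).
min D↑ (24 st, q0=0, F={2}): 0:j→0,d→1,s→2,y→2,x→3 1:j→4,d→5,s→2,y→2,x→6 2:j→2,d→2,s→2,y→2,x→2 3:j→3,d→7,s→2,y→2,x→8 4:j→4,d→9,s→2,y→2,x→10 5:j→9,d→10,s→2,y→2,x→11 6:j→12,d→13,s→2,y→2,x→14 7:j→15,d→13,s→2,y→2,x→16 8:j→2,d→17,s→2,y→2,x→8 9:j→9,d→10,s→2,y→2,x→10 10:j→10,d→10,s→2,y→2,x→2 11:j→18,d→10,s→2,y→2,x→19 12:j→12,d→20,s→2,y→2,x→21 13:j→20,d→10,s→2,y→2,x→16 14:j→2,d→22,s→2,y→2,x→14 15:j→15,d→20,s→2,y→2,x→23 16:j→2,d→2,s→2,y→2,x→16 17:j→2,d→22,s→2,y→2,x→16 18:j→18,d→10,s→2,y→2,x→21 19:j→2,d→21,s→2,y→2,x→19 20:j→20,d→10,s→2,y→2,x→23 21:j→2,d→21,s→2,y→2,x→2 22:j→2,d→21,s→2,y→2,x→16 23:j→2,d→2,s→2,y→2,x→2.
's': run [38, 1] end={s47} — reject; 1/1 single-dels accept.
'y': |S_i|=[38, 3] end={s20,s25,s47} — reject; 1/1 del acc.
'xxj': |S_i|=[38, 29, 13, 1] end={s47} rej; 3/3 single-dels accept.
'djxx': |S_i|=[38, 35, 18, 6, 1] end={s47} ∉↓L; 4/4 del acc.
'dddx': run [38, 35, 24, 6, 1] end={s47} rej; 4/4 deletions ∈↓L.
'xdxd': run [38, 29, 16, 3, 1] end={s47} — reject; 4/4 deletions ∈↓L.
6 obstructions.

Antichain: [s, y, xxj, djxx, dddx, xdxd].


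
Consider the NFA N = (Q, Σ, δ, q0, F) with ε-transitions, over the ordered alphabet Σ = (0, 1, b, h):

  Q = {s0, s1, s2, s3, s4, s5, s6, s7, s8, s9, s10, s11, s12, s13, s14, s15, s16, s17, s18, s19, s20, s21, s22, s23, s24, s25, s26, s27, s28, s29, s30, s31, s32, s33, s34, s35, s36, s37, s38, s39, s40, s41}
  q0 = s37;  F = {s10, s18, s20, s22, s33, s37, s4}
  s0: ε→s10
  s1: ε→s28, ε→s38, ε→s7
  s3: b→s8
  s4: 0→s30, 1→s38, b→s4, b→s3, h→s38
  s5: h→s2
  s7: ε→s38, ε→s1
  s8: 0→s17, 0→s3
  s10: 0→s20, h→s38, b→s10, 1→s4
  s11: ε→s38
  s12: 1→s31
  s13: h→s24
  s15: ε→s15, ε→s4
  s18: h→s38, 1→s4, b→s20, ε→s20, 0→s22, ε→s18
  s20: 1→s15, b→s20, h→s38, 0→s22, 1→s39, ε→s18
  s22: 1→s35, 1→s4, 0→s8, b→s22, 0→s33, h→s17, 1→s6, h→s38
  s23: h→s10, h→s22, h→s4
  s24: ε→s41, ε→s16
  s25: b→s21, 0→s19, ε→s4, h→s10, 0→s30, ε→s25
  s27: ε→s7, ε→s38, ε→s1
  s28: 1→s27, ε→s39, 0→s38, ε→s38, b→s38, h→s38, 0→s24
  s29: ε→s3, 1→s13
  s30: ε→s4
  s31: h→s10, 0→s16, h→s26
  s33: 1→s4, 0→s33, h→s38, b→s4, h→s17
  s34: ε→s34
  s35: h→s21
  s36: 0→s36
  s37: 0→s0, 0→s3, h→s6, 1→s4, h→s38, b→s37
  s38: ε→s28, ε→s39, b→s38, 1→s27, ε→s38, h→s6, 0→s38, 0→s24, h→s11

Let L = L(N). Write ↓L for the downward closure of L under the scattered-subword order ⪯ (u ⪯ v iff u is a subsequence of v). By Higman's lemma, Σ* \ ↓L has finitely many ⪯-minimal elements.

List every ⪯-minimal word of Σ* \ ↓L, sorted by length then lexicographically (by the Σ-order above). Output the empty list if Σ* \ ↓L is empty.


min(Σ*\↓L) = [h, 11, 0000b1].

|Q|=42, |F|=7, |δ|=94 (27 ε).
min D↑ (7 st, q0=0, F={3}): 0:0→1,1→2,b→0,h→3 1:0→4,1→2,b→1,h→3 2:0→2,1→3,b→2,h→3 3:0→3,1→3,b→3,h→3 4:0→5,1→2,b→4,h→3 5:0→6,1→2,b→5,h→3 6:0→6,1→2,b→2,h→3 (ε-aug+det+¬).
'h': N↓-sim [26, 13] end={s1,s11,s16,s17,s21,s24,s27,s28,s38,s39,s41,s6,…} ∉↓L; 1/1 deletions ∈↓L.
'11': N↓-sim [26, 19, 11] end={s1,s11,s16,s24,s27,s28,s38,s39,s41,s6,s7} — reject; 2/2 del acc.
'0000b1': |S_i|=[26, 25, 23, 20, 17, 16, 11] end={s1,s11,s16,s24,s27,s28,s38,s39,s41,s6,s7} ∉↓L; 6/6 del acc.
3 words, ⪯-incomp.


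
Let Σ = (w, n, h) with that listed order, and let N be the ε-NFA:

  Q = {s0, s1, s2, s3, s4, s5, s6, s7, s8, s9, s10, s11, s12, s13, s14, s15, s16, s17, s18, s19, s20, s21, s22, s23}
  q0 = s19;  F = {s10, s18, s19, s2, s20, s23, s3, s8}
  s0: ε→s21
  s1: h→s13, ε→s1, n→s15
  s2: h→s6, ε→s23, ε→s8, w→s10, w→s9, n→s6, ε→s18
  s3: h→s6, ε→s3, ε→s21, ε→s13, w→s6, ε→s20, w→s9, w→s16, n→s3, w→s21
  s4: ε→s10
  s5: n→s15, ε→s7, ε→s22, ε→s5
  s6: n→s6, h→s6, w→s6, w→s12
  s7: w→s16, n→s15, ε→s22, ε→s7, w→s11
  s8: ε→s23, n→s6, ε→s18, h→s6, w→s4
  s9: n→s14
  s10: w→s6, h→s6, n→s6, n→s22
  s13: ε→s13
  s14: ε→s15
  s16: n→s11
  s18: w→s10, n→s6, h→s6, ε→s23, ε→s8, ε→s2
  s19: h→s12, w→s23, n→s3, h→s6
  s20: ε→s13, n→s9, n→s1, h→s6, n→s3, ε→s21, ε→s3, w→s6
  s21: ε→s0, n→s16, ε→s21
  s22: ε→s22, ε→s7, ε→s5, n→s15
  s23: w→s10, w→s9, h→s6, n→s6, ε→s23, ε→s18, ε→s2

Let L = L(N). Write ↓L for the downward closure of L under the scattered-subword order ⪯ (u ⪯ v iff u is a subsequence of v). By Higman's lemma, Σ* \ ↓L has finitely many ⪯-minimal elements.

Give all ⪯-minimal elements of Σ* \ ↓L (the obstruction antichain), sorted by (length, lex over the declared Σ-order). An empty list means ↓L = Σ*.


Antichain: [h, wn, nw, www].

|Q|=24, |F|=8, |δ|=80 (33 ε).
min D↑ (5 st, q0=0, F={3}): 0:w→1,n→2,h→3 1:w→4,n→3,h→3 2:w→3,n→2,h→3 3:w→3,n→3,h→3 4:w→3,n→3,h→3 [Hopcroft].
'h': |S_i|=[23, 3] end={s12,s13,s6} — reject; 1/1 del acc.
'wn': N↓-sim [23, 18, 9] end={s11,s12,s14,s15,s16,s22,s5,s6,s7} — reject; 2/2 deletions ∈↓L.
'nw': N↓-sim [23, 16, 9] end={s0,s11,s12,s14,s15,s16,s21,s6,s9} ∉↓L; 2/2 del acc.
'www': |S_i|=[23, 18, 12, 4] end={s11,s12,s16,s6} rej; 3/3 del acc.
4 minimals (antichain).


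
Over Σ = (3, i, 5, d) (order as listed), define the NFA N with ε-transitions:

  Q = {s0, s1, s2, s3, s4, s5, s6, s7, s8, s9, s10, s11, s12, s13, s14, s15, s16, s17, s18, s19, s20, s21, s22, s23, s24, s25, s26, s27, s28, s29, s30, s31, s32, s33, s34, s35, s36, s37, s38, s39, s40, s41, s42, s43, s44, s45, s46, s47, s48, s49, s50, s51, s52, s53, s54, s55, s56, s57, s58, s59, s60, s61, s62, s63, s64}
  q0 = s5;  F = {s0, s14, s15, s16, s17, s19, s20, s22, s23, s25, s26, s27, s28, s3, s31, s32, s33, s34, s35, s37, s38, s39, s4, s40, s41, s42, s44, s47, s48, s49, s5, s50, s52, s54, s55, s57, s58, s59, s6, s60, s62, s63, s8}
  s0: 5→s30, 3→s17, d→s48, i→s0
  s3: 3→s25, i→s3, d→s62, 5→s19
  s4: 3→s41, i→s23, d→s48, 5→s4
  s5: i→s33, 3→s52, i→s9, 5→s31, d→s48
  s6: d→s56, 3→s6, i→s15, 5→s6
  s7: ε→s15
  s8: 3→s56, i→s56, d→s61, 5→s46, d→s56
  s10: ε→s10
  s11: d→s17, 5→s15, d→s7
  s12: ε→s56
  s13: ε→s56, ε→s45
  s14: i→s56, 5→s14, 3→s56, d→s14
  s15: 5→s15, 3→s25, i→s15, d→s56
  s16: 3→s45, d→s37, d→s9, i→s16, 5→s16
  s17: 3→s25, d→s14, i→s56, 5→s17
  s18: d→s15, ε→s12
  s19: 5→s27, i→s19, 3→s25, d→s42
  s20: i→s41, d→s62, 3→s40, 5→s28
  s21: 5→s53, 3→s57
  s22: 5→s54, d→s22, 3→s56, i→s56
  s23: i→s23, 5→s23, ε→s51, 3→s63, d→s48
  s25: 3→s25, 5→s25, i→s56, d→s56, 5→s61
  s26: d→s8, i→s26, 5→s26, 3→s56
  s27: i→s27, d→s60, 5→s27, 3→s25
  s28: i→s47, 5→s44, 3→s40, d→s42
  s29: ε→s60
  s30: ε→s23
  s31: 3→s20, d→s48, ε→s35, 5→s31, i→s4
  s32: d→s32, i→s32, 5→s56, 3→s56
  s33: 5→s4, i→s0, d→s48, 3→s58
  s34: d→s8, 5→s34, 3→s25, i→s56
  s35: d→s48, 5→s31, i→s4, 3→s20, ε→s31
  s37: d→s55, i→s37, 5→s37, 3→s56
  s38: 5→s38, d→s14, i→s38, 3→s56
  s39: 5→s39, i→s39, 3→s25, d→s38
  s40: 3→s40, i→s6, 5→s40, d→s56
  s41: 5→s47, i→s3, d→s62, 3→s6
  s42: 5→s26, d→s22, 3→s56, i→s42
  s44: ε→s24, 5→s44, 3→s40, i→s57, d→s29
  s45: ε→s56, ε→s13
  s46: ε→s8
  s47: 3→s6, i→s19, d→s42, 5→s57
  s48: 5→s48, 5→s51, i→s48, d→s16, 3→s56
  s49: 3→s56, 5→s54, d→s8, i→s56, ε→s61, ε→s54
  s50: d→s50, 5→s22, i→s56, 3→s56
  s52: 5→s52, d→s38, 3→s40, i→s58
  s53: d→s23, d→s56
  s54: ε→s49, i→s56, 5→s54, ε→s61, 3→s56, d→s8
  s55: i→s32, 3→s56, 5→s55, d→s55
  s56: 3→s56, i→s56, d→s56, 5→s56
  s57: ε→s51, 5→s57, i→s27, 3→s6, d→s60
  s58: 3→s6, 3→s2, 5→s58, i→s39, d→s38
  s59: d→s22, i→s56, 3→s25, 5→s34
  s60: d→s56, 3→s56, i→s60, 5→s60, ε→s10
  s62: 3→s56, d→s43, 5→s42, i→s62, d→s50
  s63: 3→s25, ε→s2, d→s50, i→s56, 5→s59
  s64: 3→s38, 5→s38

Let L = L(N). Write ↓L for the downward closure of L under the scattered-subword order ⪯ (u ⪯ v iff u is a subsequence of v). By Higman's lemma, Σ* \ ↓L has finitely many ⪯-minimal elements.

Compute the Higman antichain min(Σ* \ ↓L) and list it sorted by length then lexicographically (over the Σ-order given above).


|Q|=65, |F|=43, |δ|=215 (22 ε).
min D↑ (42 st, q0=0, F={11}): 0:3→1,i→2,5→3,d→4 1:3→5,i→6,5→1,d→7 2:3→6,i→8,5→9,d→4 3:3→10,i→9,5→3,d→4 4:3→11,i→4,5→4,d→12 5:3→5,i→13,5→5,d→11 6:3→13,i→14,5→6,d→7 7:3→11,i→7,5→7,d→15 8:3→16,i→8,5→17,d→4 9:3→18,i→17,5→9,d→4 10:3→5,i→18,5→19,d→20 11:3→11,i→11,5→11,d→11 12:3→11,i→12,5→12,d→21 13:3→13,i→22,5→13,d→11 14:3→23,i→14,5→14,d→7 15:3→11,i→11,5→15,d→15 16:3→23,i→11,5→16,d→15 17:3→24,i→17,5→17,d→4 18:3→13,i→25,5→26,d→20 19:3→5,i→26,5→27,d→28 20:3→11,i→20,5→28,d→29 21:3→11,i→21,5→21,d→30 22:3→23,i→22,5→22,d→11 23:3→23,i→11,5→23,d→11 24:3→23,i→11,5→31,d→29 25:3→23,i→25,5→32,d→20 26:3→13,i→32,5→33,d→28 27:3→5,i→33,5→27,d→34 28:3→11,i→28,5→35,d→36 29:3→11,i→11,5→36,d→29 30:3→11,i→37,5→30,d→30 31:3→23,i→11,5→38,d→36 32:3→23,i→32,5→39,d→28 33:3→13,i→39,5→33,d→34 34:3→11,i→34,5→34,d→11 35:3→11,i→35,5→35,d→40 36:3→11,i→11,5→41,d→36 37:3→11,i→37,5→11,d→37 38:3→23,i→11,5→38,d→40 39:3→23,i→39,5→39,d→34 40:3→11,i→11,5→40,d→11 41:3→11,i→11,5→41,d→40.
'd3': run [56, 26, 3] end={s13,s45,s56} ∉↓L; 2/2 single-dels accept.
'33d': N↓-sim [56, 42, 7, 1] end={s56} — reject; 3/3 single-dels accept.
'3ddi': N↓-sim [56, 42, 17, 10, 1] end={s56} rej; 4/4 single-dels accept.
'ii3i': run [56, 46, 39, 17, 1] end={s56} ∉↓L; 4/4 deletions ∈↓L.
'5355dd': N↓-sim [56, 53, 36, 26, 20, 7, 2] end={s56,s61} ∉↓L; 6/6 del acc.
'ddddi5': run [56, 26, 17, 13, 11, 2, 1] end={s56} rej; 6/6 single-dels accept.
6 words, ⪯-incomp.

Antichain: [d3, 33d, 3ddi, ii3i, 5355dd, ddddi5].


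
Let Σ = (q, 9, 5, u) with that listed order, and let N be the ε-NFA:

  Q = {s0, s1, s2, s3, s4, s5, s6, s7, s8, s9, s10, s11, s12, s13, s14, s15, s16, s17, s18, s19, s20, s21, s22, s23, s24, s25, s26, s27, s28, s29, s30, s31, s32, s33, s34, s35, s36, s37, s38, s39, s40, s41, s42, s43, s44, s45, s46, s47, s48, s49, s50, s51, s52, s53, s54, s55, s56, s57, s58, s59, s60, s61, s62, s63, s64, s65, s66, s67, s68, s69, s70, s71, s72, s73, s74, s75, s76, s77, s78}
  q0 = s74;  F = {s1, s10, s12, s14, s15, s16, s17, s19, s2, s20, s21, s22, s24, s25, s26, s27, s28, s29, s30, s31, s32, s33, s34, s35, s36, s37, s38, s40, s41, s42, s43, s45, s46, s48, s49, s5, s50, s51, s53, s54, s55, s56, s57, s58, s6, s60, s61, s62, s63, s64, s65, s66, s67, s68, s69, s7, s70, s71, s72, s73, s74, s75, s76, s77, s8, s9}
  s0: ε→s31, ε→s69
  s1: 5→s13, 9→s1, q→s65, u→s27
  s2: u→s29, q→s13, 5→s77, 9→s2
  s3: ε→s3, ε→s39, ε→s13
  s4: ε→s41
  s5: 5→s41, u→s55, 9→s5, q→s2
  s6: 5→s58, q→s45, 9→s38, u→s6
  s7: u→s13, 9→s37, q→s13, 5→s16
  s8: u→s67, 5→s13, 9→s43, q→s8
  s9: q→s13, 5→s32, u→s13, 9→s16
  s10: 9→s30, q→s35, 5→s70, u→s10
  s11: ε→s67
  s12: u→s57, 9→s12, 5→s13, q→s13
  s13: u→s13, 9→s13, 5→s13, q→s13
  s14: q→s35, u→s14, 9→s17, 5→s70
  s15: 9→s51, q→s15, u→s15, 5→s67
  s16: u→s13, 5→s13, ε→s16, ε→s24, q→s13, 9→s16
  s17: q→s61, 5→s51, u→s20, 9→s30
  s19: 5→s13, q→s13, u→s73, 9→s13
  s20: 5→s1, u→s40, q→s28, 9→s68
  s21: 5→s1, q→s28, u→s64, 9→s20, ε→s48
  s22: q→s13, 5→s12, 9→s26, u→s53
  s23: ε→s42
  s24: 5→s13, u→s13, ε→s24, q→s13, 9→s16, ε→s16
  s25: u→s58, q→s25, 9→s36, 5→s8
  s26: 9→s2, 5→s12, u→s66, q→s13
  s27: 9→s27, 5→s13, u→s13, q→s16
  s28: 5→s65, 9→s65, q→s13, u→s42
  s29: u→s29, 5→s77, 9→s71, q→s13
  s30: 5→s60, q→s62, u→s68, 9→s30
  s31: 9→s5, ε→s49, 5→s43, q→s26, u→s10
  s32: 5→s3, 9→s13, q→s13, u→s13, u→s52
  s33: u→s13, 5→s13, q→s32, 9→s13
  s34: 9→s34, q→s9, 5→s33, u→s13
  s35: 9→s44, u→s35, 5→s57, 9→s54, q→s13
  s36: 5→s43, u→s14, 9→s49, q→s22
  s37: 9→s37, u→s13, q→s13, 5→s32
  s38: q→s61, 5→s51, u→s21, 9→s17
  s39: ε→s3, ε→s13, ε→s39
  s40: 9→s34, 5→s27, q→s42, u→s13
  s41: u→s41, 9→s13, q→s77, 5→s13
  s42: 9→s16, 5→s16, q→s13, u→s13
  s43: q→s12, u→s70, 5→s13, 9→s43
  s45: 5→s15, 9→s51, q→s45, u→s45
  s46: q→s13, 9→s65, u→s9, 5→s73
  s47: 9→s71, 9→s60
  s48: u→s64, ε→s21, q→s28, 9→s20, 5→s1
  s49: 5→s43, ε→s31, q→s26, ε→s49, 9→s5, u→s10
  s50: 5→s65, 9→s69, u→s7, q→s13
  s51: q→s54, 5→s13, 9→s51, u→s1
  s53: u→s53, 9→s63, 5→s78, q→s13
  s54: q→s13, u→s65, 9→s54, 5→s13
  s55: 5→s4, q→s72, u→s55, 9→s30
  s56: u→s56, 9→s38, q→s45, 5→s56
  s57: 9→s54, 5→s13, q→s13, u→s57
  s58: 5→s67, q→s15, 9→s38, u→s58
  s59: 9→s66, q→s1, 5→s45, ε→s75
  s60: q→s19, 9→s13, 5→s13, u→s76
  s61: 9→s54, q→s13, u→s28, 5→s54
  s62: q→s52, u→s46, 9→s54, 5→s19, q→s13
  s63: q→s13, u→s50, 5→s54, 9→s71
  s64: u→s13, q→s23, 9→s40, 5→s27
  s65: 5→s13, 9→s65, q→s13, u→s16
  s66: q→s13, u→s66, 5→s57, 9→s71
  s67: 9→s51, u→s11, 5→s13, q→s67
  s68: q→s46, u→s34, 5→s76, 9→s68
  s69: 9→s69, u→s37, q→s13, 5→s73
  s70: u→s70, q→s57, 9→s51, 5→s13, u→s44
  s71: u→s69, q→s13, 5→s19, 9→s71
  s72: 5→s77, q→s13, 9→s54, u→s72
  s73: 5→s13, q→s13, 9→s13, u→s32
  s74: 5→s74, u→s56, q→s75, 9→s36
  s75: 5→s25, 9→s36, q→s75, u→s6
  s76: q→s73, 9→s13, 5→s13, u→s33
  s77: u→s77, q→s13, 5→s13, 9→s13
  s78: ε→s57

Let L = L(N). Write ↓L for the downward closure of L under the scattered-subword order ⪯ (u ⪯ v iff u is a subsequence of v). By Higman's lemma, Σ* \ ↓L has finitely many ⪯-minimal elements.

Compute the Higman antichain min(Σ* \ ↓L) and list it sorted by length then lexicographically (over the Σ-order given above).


min(Σ*\↓L) = [9qq, 955, q555, uq95, 99959, u9uuu].

|Q|=79, |F|=66, |δ|=299 (22 ε).
min D↑ (64 st, q0=0, F={14}): 0:q→1,9→2,5→0,u→3 1:q→1,9→2,5→4,u→5 2:q→6,9→7,5→8,u→9 3:q→10,9→11,5→3,u→3 4:q→4,9→2,5→12,u→13 5:q→10,9→11,5→13,u→5 6:q→14,9→15,5→16,u→17 7:q→15,9→18,5→8,u→19 8:q→16,9→8,5→14,u→20 9:q→21,9→22,5→20,u→9 10:q→10,9→23,5→24,u→10 11:q→25,9→22,5→23,u→26 12:q→12,9→8,5→14,u→27 13:q→24,9→11,5→27,u→13 14:q→14,9→14,5→14,u→14 15:q→14,9→28,5→16,u→29 16:q→14,9→16,5→14,u→30 17:q→14,9→31,5→30,u→17 18:q→28,9→18,5→32,u→33 19:q→21,9→34,5→20,u→19 20:q→30,9→23,5→14,u→20 21:q→14,9→35,5→30,u→21 22:q→25,9→34,5→23,u→36 23:q→35,9→23,5→14,u→37 24:q→24,9→23,5→27,u→24 25:q→14,9→35,5→35,u→38 26:q→38,9→36,5→37,u→39 27:q→27,9→23,5→14,u→27 28:q→14,9→28,5→40,u→41 29:q→14,9→42,5→30,u→29 30:q→14,9→35,5→14,u→30 31:q→14,9→42,5→35,u→43 32:q→40,9→14,5→14,u→32 33:q→44,9→34,5→32,u→33 34:q→45,9→34,5→46,u→47 35:q→14,9→35,5→14,u→48 36:q→38,9→47,5→37,u→49 37:q→48,9→37,5→14,u→50 38:q→14,9→48,5→48,u→51 39:q→51,9→49,5→50,u→14 40:q→14,9→14,5→14,u→40 41:q→14,9→42,5→40,u→41 42:q→14,9→42,5→52,u→53 43:q→14,9→53,5→48,u→54 44:q→14,9→35,5→40,u→44 45:q→14,9→35,5→52,u→55 46:q→52,9→14,5→14,u→56 47:q→55,9→47,5→56,u→57 48:q→14,9→48,5→14,u→58 49:q→51,9→57,5→50,u→14 50:q→58,9→50,5→14,u→14 51:q→14,9→58,5→58,u→14 52:q→14,9→14,5→14,u→59 53:q→14,9→53,5→59,u→60 54:q→14,9→60,5→58,u→14 55:q→14,9→48,5→59,u→61 56:q→59,9→14,5→14,u→62 57:q→61,9→57,5→62,u→14 58:q→14,9→58,5→14,u→14 59:q→14,9→14,5→14,u→63 60:q→14,9→60,5→63,u→14 61:q→14,9→58,5→63,u→14 62:q→63,9→14,5→14,u→14 63:q→14,9→14,5→14,u→14 [Hopcroft].
'9qq': run [75, 64, 37, 2] end={s13,s52} ∉↓L; 3/3 single-dels accept.
'955': run [75, 64, 26, 3] end={s13,s3,s39} ∉↓L; 3/3 deletions ∈↓L.
'q555': N↓-sim [75, 73, 70, 29, 3] end={s13,s3,s39} — reject; 4/4 del acc.
'uq95': run [75, 62, 30, 9, 1] end={s13} rej; 4/4 single-dels accept.
'99959': run [75, 64, 54, 39, 13, 1] end={s13} rej; 5/5 del acc.
'u9uuu': |S_i|=[75, 62, 41, 29, 17, 2] end={s13,s52} ∉↓L; 5/5 deletions ∈↓L.
6 words, ⪯-incomp.


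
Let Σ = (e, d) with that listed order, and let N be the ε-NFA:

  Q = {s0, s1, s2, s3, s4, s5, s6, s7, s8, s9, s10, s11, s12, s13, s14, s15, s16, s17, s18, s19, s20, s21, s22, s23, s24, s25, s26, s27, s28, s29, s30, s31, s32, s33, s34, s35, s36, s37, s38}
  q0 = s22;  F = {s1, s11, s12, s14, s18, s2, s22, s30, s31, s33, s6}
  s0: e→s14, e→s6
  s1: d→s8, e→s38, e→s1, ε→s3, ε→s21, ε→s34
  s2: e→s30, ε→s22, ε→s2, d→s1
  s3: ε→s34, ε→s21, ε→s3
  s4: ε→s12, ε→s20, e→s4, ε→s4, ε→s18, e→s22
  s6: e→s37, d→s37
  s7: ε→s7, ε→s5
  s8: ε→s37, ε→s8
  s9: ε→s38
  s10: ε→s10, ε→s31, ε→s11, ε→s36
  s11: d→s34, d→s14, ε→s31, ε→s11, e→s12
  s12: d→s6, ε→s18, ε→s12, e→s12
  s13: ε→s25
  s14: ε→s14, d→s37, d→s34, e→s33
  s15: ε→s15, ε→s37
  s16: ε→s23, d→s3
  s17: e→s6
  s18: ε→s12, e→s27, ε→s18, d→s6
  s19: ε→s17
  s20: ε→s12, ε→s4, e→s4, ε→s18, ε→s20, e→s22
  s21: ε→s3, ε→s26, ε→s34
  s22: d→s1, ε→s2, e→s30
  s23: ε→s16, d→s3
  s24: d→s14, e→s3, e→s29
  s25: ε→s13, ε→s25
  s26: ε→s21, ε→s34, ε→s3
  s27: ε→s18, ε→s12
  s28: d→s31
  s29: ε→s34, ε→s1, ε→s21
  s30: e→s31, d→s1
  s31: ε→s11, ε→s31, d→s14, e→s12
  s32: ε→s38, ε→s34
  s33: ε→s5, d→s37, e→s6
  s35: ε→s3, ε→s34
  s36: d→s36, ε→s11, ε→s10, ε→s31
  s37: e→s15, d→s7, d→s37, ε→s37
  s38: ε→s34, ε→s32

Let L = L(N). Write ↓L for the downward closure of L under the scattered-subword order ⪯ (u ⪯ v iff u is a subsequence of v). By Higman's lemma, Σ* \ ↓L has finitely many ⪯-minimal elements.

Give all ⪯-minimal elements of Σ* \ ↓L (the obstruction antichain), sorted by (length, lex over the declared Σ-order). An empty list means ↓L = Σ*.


min(Σ*\↓L) = [dd, eeede, eedeee].

|Q|=39, |F|=11, |δ|=107 (65 ε).
min D↑ (9 st, q0=0, F={4}): 0:e→1,d→2 1:e→3,d→2 2:e→2,d→4 3:e→5,d→6 4:e→4,d→4 5:e→5,d→7 6:e→8,d→4 7:e→4,d→4 8:e→7,d→4 (ε-aug+det+¬).
'dd': |S_i|=[23, 15, 6] end={s15,s34,s37,s5,s7,s8} rej; 2/2 deletions ∈↓L.
'eeede': run [23, 21, 20, 17, 6, 4] end={s15,s37,s5,s7} — reject; 5/5 deletions ∈↓L.
'eedeee': |S_i|=[23, 21, 20, 9, 6, 5, 4] end={s15,s37,s5,s7} rej; 6/6 del acc.
3 words, ⪯-incomp.


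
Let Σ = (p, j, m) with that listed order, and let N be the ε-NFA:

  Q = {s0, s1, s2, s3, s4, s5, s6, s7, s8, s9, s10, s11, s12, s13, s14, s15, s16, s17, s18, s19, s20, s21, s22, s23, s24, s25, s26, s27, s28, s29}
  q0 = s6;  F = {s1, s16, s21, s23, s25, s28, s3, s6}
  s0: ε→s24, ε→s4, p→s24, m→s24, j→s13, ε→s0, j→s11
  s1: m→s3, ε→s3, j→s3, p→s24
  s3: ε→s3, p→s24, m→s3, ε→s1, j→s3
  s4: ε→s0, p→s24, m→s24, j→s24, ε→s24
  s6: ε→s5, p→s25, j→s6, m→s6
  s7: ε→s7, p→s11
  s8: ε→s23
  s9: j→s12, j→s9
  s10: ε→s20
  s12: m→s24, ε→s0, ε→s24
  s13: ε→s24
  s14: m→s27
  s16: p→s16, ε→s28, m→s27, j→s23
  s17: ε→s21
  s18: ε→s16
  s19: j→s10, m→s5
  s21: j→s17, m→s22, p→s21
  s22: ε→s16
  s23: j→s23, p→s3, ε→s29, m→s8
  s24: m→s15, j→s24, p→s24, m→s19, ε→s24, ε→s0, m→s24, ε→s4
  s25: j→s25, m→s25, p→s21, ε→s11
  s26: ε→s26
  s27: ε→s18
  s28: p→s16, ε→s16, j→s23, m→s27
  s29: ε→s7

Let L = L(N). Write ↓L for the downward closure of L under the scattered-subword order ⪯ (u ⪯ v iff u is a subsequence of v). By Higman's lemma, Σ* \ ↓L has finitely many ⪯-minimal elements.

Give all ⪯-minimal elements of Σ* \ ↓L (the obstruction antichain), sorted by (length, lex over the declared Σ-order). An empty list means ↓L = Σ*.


A = [ppmjpp].

|Q|=30, |F|=8, |δ|=71 (28 ε).
min D↑ (7 st, q0=0, F={6}): 0:p→1,j→0,m→0 1:p→2,j→1,m→1 2:p→2,j→2,m→3 3:p→3,j→4,m→3 4:p→5,j→4,m→4 5:p→6,j→5,m→5 6:p→6,j→6,m→6 (ε-aug+det+¬).
'ppmjpp': run [25, 24, 23, 21, 16, 12, 10] end={s0,s10,s11,s13,s15,s19,s20,s24,s4,s5} ∉↓L; 6/6 del acc.
1 obstructions.


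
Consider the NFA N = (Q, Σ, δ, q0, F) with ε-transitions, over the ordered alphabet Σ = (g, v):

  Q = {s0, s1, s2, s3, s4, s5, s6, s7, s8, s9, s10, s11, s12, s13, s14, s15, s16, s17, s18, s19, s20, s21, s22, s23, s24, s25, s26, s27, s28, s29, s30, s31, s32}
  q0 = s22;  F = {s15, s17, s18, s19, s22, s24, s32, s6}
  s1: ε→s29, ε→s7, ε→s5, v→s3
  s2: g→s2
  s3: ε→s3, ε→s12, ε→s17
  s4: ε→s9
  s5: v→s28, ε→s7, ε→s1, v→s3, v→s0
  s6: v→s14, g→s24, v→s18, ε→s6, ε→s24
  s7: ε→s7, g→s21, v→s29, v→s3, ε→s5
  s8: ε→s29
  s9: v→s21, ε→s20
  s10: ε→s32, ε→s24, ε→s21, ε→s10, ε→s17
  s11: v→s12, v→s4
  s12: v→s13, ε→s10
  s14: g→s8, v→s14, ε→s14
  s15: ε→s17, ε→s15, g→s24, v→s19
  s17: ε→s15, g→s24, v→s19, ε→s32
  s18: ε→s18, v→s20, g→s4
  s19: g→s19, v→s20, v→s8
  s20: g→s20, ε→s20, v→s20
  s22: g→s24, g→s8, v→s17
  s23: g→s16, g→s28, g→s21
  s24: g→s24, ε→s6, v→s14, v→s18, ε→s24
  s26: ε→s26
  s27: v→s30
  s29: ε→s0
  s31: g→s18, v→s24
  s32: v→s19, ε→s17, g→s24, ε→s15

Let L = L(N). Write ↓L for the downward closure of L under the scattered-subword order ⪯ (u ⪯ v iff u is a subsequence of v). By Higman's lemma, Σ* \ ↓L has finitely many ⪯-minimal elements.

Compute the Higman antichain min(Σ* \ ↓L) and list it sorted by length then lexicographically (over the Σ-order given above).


min(Σ*\↓L) = [gvg, gvv, vvv].

|Q|=33, |F|=8, |δ|=76 (34 ε).
min D↑ (6 st, q0=0, F={5}): 0:g→1,v→2 1:g→1,v→3 2:g→1,v→4 3:g→5,v→5 4:g→4,v→5 5:g→5,v→5.
'gvg': N↓-sim [16, 12, 9, 7] end={s0,s20,s21,s29,s4,s8,s9} ∉↓L; 3/3 single-dels accept.
'gvv': run [16, 12, 9, 6] end={s0,s14,s20,s21,s29,s8} ∉↓L; 3/3 single-dels accept.
'vvv': N↓-sim [16, 15, 10, 6] end={s0,s14,s20,s21,s29,s8} rej; 3/3 deletions ∈↓L.
3 obstructions.


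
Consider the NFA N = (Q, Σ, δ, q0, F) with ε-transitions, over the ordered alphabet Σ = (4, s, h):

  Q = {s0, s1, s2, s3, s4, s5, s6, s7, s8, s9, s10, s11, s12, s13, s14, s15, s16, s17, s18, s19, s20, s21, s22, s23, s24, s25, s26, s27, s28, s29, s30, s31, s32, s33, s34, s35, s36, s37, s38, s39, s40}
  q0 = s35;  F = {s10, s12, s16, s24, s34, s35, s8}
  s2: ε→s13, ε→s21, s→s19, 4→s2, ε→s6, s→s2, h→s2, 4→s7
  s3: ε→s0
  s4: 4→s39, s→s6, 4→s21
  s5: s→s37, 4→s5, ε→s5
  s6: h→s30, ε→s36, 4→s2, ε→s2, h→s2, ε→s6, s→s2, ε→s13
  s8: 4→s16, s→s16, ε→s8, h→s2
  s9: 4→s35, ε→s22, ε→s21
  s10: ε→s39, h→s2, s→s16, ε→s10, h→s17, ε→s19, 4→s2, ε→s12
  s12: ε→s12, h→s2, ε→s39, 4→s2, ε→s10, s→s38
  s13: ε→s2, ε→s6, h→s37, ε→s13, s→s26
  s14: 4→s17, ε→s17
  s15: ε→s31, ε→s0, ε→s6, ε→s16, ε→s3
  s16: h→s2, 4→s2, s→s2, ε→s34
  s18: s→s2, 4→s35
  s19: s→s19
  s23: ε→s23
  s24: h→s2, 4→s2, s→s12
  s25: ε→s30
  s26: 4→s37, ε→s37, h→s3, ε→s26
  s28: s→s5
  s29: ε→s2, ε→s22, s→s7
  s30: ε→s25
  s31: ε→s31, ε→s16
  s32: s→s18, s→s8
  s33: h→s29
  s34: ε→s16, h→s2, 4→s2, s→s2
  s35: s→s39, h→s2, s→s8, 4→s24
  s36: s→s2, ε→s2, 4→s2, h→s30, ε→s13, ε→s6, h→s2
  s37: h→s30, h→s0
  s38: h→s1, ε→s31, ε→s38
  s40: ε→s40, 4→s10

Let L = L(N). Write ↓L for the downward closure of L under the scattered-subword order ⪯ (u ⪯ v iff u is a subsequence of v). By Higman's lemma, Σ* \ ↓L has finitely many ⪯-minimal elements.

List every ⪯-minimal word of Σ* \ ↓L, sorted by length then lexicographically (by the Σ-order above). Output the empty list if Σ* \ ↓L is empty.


A = [h, 44, s4s, ss4, sss].

|Q|=41, |F|=7, |δ|=104 (45 ε).
min D↑ (6 st, q0=0, F={3}): 0:4→1,s→2,h→3 1:4→3,s→4,h→3 2:4→5,s→5,h→3 3:4→3,s→3,h→3 4:4→3,s→5,h→3 5:4→3,s→3,h→3.
'h': run [25, 15] end={s0,s1,s13,s17,s19,s2,s21,s25,s26,s3,s30,s36,…} ∉↓L; 1/1 single-dels accept.
'44': run [25, 23, 13] end={s0,s13,s19,s2,s21,s25,s26,s3,s30,s36,s37,s6,…} — reject; 2/2 deletions ∈↓L.
's4s': N↓-sim [25, 23, 15, 13] end={s0,s13,s19,s2,s21,s25,s26,s3,s30,s36,s37,s6,…} — reject; 3/3 deletions ∈↓L.
'ss4': N↓-sim [25, 23, 18, 13] end={s0,s13,s19,s2,s21,s25,s26,s3,s30,s36,s37,s6,…} — reject; 3/3 del acc.
'sss': N↓-sim [25, 23, 18, 13] end={s0,s13,s19,s2,s21,s25,s26,s3,s30,s36,s37,s6,…} — reject; 3/3 del acc.
5 words, ⪯-incomp.


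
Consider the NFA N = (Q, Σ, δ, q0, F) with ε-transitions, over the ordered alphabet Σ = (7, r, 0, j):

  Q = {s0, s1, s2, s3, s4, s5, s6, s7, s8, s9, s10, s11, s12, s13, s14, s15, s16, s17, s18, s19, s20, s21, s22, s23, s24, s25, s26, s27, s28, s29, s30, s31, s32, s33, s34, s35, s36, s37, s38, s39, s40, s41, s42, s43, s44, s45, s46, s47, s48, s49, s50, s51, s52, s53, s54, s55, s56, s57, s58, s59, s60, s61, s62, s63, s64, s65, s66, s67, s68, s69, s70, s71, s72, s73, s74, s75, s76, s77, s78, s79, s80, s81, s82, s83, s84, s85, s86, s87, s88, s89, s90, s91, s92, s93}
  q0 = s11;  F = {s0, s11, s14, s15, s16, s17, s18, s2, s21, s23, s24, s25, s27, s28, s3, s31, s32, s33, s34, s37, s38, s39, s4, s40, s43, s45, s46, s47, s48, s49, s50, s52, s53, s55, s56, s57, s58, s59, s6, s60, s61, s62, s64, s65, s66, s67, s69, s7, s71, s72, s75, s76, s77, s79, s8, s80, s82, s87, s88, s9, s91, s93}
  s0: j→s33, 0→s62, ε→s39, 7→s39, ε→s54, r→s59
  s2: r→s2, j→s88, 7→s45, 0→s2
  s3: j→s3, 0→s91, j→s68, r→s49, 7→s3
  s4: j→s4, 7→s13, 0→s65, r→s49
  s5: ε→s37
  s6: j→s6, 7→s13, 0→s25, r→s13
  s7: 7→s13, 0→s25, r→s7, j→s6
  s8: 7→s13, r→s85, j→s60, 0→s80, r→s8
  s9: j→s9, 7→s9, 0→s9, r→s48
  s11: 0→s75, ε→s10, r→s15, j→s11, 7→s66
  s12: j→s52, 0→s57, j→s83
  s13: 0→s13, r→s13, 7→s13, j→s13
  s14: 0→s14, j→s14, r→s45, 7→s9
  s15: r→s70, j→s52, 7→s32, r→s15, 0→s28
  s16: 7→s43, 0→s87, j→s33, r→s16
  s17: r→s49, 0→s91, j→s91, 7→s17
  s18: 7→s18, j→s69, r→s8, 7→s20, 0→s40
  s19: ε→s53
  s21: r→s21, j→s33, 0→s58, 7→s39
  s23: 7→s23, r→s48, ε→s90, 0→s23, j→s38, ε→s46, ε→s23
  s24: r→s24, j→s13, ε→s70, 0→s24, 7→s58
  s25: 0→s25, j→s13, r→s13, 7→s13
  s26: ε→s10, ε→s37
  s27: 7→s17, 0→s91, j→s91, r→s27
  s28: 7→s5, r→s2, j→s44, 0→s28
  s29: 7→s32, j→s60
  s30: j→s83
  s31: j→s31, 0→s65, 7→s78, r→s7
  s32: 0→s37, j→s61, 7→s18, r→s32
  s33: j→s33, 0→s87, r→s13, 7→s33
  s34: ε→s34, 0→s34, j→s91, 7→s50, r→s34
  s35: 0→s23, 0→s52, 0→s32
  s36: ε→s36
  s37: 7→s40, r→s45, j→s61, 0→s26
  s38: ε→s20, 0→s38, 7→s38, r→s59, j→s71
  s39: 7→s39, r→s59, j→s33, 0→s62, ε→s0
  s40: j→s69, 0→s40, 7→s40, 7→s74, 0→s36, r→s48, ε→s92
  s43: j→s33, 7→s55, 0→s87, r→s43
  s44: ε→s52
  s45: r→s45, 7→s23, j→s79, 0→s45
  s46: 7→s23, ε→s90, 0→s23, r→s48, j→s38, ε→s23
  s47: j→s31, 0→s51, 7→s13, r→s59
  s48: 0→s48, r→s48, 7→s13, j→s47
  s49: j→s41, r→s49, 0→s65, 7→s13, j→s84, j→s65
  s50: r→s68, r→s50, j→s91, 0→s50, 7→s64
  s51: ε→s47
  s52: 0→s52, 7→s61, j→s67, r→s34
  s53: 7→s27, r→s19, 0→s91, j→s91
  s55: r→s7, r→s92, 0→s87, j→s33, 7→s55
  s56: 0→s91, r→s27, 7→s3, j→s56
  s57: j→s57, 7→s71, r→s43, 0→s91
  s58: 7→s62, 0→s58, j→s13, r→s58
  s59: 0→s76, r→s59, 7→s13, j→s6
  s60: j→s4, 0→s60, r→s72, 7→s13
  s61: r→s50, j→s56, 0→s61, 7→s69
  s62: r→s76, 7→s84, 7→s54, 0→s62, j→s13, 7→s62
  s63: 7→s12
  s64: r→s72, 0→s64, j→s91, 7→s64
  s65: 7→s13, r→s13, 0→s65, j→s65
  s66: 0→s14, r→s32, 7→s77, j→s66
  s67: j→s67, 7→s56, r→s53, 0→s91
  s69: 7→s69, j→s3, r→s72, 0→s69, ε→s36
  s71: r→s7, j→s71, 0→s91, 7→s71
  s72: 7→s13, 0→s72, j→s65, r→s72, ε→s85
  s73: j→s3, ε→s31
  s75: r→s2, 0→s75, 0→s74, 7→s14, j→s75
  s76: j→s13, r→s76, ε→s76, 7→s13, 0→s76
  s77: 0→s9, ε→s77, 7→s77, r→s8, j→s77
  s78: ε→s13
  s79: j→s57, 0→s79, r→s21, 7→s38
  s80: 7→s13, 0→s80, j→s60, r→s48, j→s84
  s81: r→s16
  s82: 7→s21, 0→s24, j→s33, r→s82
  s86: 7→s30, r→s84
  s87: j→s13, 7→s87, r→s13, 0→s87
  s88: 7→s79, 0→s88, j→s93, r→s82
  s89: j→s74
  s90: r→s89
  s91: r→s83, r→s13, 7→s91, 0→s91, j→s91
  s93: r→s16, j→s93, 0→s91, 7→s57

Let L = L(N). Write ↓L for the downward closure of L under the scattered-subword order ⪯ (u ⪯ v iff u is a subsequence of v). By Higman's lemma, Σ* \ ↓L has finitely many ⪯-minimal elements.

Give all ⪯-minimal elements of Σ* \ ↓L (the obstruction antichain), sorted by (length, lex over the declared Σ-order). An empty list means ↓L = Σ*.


A = [77r7, rjrjr, rjj0r, 0rjr0j].

|Q|=94, |F|=62, |δ|=309 (26 ε).
min D↑ (61 st, q0=0, F={19}): 0:7→1,r→2,0→3,j→0 1:7→4,r→5,0→6,j→1 2:7→5,r→2,0→7,j→8 3:7→6,r→9,0→3,j→3 4:7→4,r→10,0→11,j→4 5:7→12,r→5,0→13,j→14 6:7→11,r→15,0→6,j→6 7:7→13,r→9,0→7,j→8 8:7→14,r→16,0→8,j→17 9:7→15,r→9,0→9,j→18 10:7→19,r→10,0→20,j→21 11:7→11,r→22,0→11,j→11 12:7→12,r→10,0→23,j→24 13:7→23,r→15,0→13,j→14 14:7→24,r→25,0→14,j→26 15:7→27,r→15,0→15,j→28 16:7→25,r→16,0→16,j→29 17:7→26,r→30,0→29,j→17 18:7→28,r→31,0→18,j→32 19:7→19,r→19,0→19,j→19 20:7→19,r→22,0→20,j→21 21:7→19,r→33,0→21,j→34 22:7→19,r→22,0→22,j→35 23:7→23,r→22,0→23,j→24 24:7→24,r→33,0→24,j→36 25:7→37,r→25,0→25,j→29 26:7→36,r→38,0→29,j→26 27:7→27,r→22,0→27,j→39 28:7→39,r→40,0→28,j→41 29:7→29,r→19,0→29,j→29 30:7→38,r→30,0→29,j→29 31:7→40,r→31,0→42,j→43 32:7→41,r→44,0→29,j→32 33:7→19,r→33,0→33,j→45 34:7→19,r→46,0→45,j→34 35:7→19,r→47,0→35,j→48 36:7→36,r→46,0→29,j→36 37:7→37,r→33,0→37,j→29 38:7→49,r→38,0→29,j→29 39:7→39,r→47,0→39,j→50 40:7→51,r→40,0→52,j→43 41:7→50,r→53,0→29,j→41 42:7→52,r→42,0→42,j→19 43:7→43,r→19,0→54,j→43 44:7→53,r→44,0→54,j→43 45:7→19,r→19,0→45,j→45 46:7→19,r→46,0→45,j→45 47:7→19,r→47,0→55,j→56 48:7→19,r→57,0→45,j→48 49:7→49,r→46,0→29,j→29 50:7→50,r→57,0→29,j→50 51:7→51,r→47,0→58,j→43 52:7→58,r→52,0→52,j→19 53:7→59,r→53,0→54,j→43 54:7→54,r→19,0→54,j→19 55:7→19,r→55,0→55,j→19 56:7→19,r→19,0→60,j→56 57:7→19,r→57,0→60,j→56 58:7→58,r→55,0→58,j→19 59:7→59,r→57,0→54,j→43 60:7→19,r→19,0→60,j→19.
'77r7': run [83, 66, 49, 25, 2] end={s13,s78} ∉↓L; 4/4 deletions ∈↓L.
'rjrjr': run [83, 77, 59, 37, 10, 2] end={s13,s83} ∉↓L; 5/5 del acc.
'rjj0r': run [83, 77, 59, 30, 6, 2] end={s13,s83} ∉↓L; 5/5 del acc.
'0rjr0j': N↓-sim [83, 76, 56, 38, 23, 10, 1] end={s13} rej; 6/6 single-dels accept.
4 obstructions.


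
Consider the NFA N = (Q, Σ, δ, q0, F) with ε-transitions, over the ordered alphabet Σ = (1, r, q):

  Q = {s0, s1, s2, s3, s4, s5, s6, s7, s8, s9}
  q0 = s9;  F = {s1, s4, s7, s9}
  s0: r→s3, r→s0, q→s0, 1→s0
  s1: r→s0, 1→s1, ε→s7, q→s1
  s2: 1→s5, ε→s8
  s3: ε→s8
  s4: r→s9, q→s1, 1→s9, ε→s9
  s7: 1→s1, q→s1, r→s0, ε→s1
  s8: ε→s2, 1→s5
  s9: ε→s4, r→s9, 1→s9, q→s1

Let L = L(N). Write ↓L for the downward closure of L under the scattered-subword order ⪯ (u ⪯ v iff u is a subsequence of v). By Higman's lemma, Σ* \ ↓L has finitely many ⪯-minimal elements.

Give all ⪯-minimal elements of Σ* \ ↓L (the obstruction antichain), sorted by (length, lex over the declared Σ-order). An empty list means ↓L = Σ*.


Antichain: [qr].

|Q|=10, |F|=4, |δ|=25 (7 ε).
min D↑ (3 st, q0=0, F={2}): 0:1→0,r→0,q→1 1:1→1,r→2,q→1 2:1→2,r→2,q→2 (ε-aug+det+¬).
'qr': run [9, 7, 5] end={s0,s2,s3,s5,s8} — reject; 2/2 single-dels accept.
1 words, ⪯-incomp.


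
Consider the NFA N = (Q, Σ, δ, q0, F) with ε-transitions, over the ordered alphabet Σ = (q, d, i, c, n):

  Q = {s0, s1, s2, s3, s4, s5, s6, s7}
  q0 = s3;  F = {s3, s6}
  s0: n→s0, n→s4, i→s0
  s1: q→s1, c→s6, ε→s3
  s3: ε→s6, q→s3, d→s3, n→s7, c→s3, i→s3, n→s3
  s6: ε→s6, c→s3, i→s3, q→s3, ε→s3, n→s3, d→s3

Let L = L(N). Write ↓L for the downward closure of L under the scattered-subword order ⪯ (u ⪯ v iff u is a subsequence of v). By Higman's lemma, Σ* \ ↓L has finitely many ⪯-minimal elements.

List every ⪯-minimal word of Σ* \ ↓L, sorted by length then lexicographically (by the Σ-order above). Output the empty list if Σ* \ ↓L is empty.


min(Σ*\↓L) = [].

|Q|=8, |F|=2, |δ|=20 (4 ε).
min D↑ (1 st, q0=0, F={}): 0:q→0,d→0,i→0,c→0,n→0 (ε-aug+det+¬).
L(D↑) = ∅; no obstructions.


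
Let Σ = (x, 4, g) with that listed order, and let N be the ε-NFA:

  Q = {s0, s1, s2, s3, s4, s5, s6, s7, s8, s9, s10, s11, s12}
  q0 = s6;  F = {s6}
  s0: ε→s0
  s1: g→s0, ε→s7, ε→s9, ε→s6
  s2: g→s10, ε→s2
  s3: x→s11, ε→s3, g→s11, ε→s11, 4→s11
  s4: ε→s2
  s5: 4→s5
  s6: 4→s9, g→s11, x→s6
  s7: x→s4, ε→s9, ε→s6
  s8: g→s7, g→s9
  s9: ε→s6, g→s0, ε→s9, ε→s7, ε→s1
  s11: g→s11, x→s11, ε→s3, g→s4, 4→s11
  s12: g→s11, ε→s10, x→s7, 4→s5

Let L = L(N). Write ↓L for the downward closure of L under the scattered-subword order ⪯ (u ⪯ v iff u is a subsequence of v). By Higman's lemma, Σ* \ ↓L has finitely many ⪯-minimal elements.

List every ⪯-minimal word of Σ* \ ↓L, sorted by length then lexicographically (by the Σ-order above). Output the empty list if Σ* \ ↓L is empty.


|Q|=13, |F|=1, |δ|=36 (16 ε).
min D↑ (2 st, q0=0, F={1}): 0:x→0,4→0,g→1 1:x→1,4→1,g→1 (ε-aug+det+¬).
'g': N↓-sim [10, 6] end={s0,s10,s11,s2,s3,s4} ∉↓L; 1/1 single-dels accept.
1 obstructions.

min(Σ*\↓L) = [g].
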